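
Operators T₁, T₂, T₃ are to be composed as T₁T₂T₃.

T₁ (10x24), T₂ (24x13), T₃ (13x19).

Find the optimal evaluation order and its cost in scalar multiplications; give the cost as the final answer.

5590

(T₁(T₂T₃)): cost 10488.
((T₁T₂)T₃): cost 5590.
Optimal: ((T₁T₂)T₃) with cost 5590.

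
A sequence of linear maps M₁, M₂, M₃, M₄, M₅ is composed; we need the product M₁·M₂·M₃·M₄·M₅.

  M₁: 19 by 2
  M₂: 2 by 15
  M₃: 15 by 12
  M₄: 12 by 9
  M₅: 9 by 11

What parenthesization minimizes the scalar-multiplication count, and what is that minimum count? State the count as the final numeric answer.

1192

Adjacent pairs: M₁M₂ = 19·2·15 = 570; M₂M₃ = 2·15·12 = 360; M₃M₄ = 15·12·9 = 1620; M₄M₅ = 12·9·11 = 1188.
Length 3: M₁..M₃: k=1: 0+360+19·2·12=816; k=2: 570+0+19·15·12=3990 → min 816 | M₂..M₄: k=2: 0+1620+2·15·9=1890; k=3: 360+0+2·12·9=576 → min 576 | M₃..M₅: k=3: 0+1188+15·12·11=3168; k=4: 1620+0+15·9·11=3105 → min 3105.
Length 4: M₁..M₄: k=1: 0+576+19·2·9=918; k=2: 570+1620+19·15·9=4755; k=3: 816+0+19·12·9=2868 → min 918 | M₂..M₅: k=2: 0+3105+2·15·11=3435; k=3: 360+1188+2·12·11=1812; k=4: 576+0+2·9·11=774 → min 774.
Length 5: M₁..M₅: k=1: 0+774+19·2·11=1192; k=2: 570+3105+19·15·11=6810; k=3: 816+1188+19·12·11=4512; k=4: 918+0+19·9·11=2799 → min 1192.
Optimal parenthesization: (M₁·(((M₂·M₃)·M₄)·M₅)) with cost 1192.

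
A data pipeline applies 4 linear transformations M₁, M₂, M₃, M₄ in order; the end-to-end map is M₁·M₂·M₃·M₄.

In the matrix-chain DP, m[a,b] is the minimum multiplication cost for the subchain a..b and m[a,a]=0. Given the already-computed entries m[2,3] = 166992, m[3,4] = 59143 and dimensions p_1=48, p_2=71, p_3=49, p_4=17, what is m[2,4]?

m[2,4] = min over k∈[2,3] of m[2,k]+m[k+1,4]+p_{1}·p_k·p_{4}.
k=2: 0 + 59143 + 48·71·17 = 117079; k=3: 166992 + 0 + 48·49·17 = 206976.
Minimum: 117079 at k=2.

117079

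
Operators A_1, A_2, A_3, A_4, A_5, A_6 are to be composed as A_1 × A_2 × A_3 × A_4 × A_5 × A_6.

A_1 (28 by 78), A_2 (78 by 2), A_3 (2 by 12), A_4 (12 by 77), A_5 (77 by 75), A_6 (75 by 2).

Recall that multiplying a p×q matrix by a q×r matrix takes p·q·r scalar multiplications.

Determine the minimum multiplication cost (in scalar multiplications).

17926

Adjacent pairs: A_1A_2 = 28·78·2 = 4368; A_2A_3 = 78·2·12 = 1872; A_3A_4 = 2·12·77 = 1848; A_4A_5 = 12·77·75 = 69300; A_5A_6 = 77·75·2 = 11550.
Length 3: A_1..A_3: k=1: 0+1872+28·78·12=28080; k=2: 4368+0+28·2·12=5040 → min 5040 | A_2..A_4: k=2: 0+1848+78·2·77=13860; k=3: 1872+0+78·12·77=73944 → min 13860 | A_3..A_5: k=3: 0+69300+2·12·75=71100; k=4: 1848+0+2·77·75=13398 → min 13398 | A_4..A_6: k=4: 0+11550+12·77·2=13398; k=5: 69300+0+12·75·2=71100 → min 13398.
Length 4: A_1..A_4: k=1: 0+13860+28·78·77=182028; k=2: 4368+1848+28·2·77=10528; k=3: 5040+0+28·12·77=30912 → min 10528 | A_2..A_5: k=2: 0+13398+78·2·75=25098; k=3: 1872+69300+78·12·75=141372; k=4: 13860+0+78·77·75=464310 → min 25098 | A_3..A_6: k=3: 0+13398+2·12·2=13446; k=4: 1848+11550+2·77·2=13706; k=5: 13398+0+2·75·2=13698 → min 13446.
Length 5: A_1..A_5: k=1: 0+25098+28·78·75=188898; k=2: 4368+13398+28·2·75=21966; k=3: 5040+69300+28·12·75=99540; k=4: 10528+0+28·77·75=172228 → min 21966 | A_2..A_6: k=2: 0+13446+78·2·2=13758; k=3: 1872+13398+78·12·2=17142; k=4: 13860+11550+78·77·2=37422; k=5: 25098+0+78·75·2=36798 → min 13758.
Length 6: A_1..A_6: k=1: 0+13758+28·78·2=18126; k=2: 4368+13446+28·2·2=17926; k=3: 5040+13398+28·12·2=19110; k=4: 10528+11550+28·77·2=26390; k=5: 21966+0+28·75·2=26166 → min 17926.
Optimal order: ((A_1 × A_2) × (A_3 × (A_4 × (A_5 × A_6)))) with cost 17926.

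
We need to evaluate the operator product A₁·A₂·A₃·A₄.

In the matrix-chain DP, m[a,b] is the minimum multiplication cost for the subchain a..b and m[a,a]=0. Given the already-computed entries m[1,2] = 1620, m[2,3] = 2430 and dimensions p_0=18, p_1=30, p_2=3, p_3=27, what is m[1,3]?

3078

m[1,3] = min over k∈[1,2] of m[1,k]+m[k+1,3]+p_{0}·p_k·p_{3}.
k=1: 0 + 2430 + 18·30·27 = 17010; k=2: 1620 + 0 + 18·3·27 = 3078.
Minimum: 3078 at k=2.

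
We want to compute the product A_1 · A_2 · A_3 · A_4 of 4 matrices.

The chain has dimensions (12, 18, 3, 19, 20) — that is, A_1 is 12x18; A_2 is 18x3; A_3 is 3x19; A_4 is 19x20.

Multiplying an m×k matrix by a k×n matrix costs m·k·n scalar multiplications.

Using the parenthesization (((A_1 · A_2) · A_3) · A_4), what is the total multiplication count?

5892

(A_1 · A_2): 12×18 by 18×3 → 12×3, cost 12·18·3 = 648
((A_1 · A_2) · A_3): 12×3 by 3×19 → 12×19, cost 12·3·19 = 684; cumulative 1332
(((A_1 · A_2) · A_3) · A_4): 12×19 by 19×20 → 12×20, cost 12·19·20 = 4560; cumulative 5892
Total: 5892 scalar multiplications.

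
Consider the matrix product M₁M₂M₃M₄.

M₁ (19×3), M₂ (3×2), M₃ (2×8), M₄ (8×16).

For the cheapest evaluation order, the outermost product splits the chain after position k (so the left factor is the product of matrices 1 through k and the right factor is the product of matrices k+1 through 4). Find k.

2

Adjacent pairs: M₁M₂ = 19·3·2 = 114; M₂M₃ = 3·2·8 = 48; M₃M₄ = 2·8·16 = 256.
Length 3: M₁..M₃: k=1: 0+48+19·3·8=504; k=2: 114+0+19·2·8=418 → min 418 | M₂..M₄: k=2: 0+256+3·2·16=352; k=3: 48+0+3·8·16=432 → min 352.
Top-level splits: k=1: (M₁..M₁)·(M₂..M₄) → 0+352+19·3·16 = 1264; k=2: (M₁..M₂)·(M₃..M₄) → 114+256+19·2·16 = 978; k=3: (M₁..M₃)·(M₄..M₄) → 418+0+19·8·16 = 2850.
Best split is after M₂, i.e. k = 2.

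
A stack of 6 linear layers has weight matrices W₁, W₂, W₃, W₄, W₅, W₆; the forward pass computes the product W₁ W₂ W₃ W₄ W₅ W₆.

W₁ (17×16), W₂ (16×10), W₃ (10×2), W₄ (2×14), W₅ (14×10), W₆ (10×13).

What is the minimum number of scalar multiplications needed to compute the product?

1846

Adjacent pairs: W₁W₂ = 17·16·10 = 2720; W₂W₃ = 16·10·2 = 320; W₃W₄ = 10·2·14 = 280; W₄W₅ = 2·14·10 = 280; W₅W₆ = 14·10·13 = 1820.
Length 3: W₁..W₃: k=1: 0+320+17·16·2=864; k=2: 2720+0+17·10·2=3060 → min 864 | W₂..W₄: k=2: 0+280+16·10·14=2520; k=3: 320+0+16·2·14=768 → min 768 | W₃..W₅: k=3: 0+280+10·2·10=480; k=4: 280+0+10·14·10=1680 → min 480 | W₄..W₆: k=4: 0+1820+2·14·13=2184; k=5: 280+0+2·10·13=540 → min 540.
Length 4: W₁..W₄: k=1: 0+768+17·16·14=4576; k=2: 2720+280+17·10·14=5380; k=3: 864+0+17·2·14=1340 → min 1340 | W₂..W₅: k=2: 0+480+16·10·10=2080; k=3: 320+280+16·2·10=920; k=4: 768+0+16·14·10=3008 → min 920 | W₃..W₆: k=3: 0+540+10·2·13=800; k=4: 280+1820+10·14·13=3920; k=5: 480+0+10·10·13=1780 → min 800.
Length 5: W₁..W₅: k=1: 0+920+17·16·10=3640; k=2: 2720+480+17·10·10=4900; k=3: 864+280+17·2·10=1484; k=4: 1340+0+17·14·10=3720 → min 1484 | W₂..W₆: k=2: 0+800+16·10·13=2880; k=3: 320+540+16·2·13=1276; k=4: 768+1820+16·14·13=5500; k=5: 920+0+16·10·13=3000 → min 1276.
Length 6: W₁..W₆: k=1: 0+1276+17·16·13=4812; k=2: 2720+800+17·10·13=5730; k=3: 864+540+17·2·13=1846; k=4: 1340+1820+17·14·13=6254; k=5: 1484+0+17·10·13=3694 → min 1846.
Optimal order: ((W₁ (W₂ W₃)) ((W₄ W₅) W₆)) with cost 1846.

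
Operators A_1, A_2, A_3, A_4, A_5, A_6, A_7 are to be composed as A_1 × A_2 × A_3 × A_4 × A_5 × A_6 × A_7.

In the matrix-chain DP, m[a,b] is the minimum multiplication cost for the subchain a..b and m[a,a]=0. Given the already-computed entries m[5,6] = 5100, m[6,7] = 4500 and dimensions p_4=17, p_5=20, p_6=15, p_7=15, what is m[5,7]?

8925

m[5,7] = min over k∈[5,6] of m[5,k]+m[k+1,7]+p_{4}·p_k·p_{7}.
k=5: 0 + 4500 + 17·20·15 = 9600; k=6: 5100 + 0 + 17·15·15 = 8925.
Minimum: 8925 at k=6.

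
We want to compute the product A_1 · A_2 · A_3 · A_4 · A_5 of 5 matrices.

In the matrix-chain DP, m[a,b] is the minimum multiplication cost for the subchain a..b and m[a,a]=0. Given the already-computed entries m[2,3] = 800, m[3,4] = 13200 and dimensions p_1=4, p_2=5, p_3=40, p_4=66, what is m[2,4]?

m[2,4] = min over k∈[2,3] of m[2,k]+m[k+1,4]+p_{1}·p_k·p_{4}.
k=2: 0 + 13200 + 4·5·66 = 14520; k=3: 800 + 0 + 4·40·66 = 11360.
Minimum: 11360 at k=3.

11360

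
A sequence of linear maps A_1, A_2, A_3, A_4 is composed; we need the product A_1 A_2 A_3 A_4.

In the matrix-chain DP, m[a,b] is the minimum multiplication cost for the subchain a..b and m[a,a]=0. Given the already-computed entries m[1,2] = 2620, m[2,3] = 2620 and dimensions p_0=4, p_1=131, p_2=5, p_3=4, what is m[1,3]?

m[1,3] = min over k∈[1,2] of m[1,k]+m[k+1,3]+p_{0}·p_k·p_{3}.
k=1: 0 + 2620 + 4·131·4 = 4716; k=2: 2620 + 0 + 4·5·4 = 2700.
Minimum: 2700 at k=2.

2700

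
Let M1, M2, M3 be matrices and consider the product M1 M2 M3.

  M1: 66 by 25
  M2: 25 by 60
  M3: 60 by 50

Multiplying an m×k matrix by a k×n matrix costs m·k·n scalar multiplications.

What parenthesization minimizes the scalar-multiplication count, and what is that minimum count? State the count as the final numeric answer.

(M1 (M2 M3)): cost 157500.
((M1 M2) M3): cost 297000.
Optimal: (M1 (M2 M3)) with cost 157500.

157500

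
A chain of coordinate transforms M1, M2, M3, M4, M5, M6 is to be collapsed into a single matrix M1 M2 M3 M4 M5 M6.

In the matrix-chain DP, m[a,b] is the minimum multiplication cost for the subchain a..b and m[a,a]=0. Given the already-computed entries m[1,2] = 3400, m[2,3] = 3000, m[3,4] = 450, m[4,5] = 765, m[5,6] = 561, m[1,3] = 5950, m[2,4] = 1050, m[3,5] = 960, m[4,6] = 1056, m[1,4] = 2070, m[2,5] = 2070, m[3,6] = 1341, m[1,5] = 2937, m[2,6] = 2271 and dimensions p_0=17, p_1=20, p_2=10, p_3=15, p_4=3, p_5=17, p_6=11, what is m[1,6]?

m[1,6] = min over k∈[1,5] of m[1,k]+m[k+1,6]+p_{0}·p_k·p_{6}.
k=1: 0 + 2271 + 17·20·11 = 6011; k=2: 3400 + 1341 + 17·10·11 = 6611; k=3: 5950 + 1056 + 17·15·11 = 9811; k=4: 2070 + 561 + 17·3·11 = 3192; k=5: 2937 + 0 + 17·17·11 = 6116.
Minimum: 3192 at k=4.

3192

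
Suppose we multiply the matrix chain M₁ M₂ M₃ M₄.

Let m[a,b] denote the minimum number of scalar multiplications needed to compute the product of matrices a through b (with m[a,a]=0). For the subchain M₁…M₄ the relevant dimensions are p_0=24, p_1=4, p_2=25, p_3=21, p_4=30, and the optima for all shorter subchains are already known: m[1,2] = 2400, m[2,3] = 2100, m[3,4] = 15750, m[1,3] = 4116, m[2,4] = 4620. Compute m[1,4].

7500

m[1,4] = min over k∈[1,3] of m[1,k]+m[k+1,4]+p_{0}·p_k·p_{4}.
k=1: 0 + 4620 + 24·4·30 = 7500; k=2: 2400 + 15750 + 24·25·30 = 36150; k=3: 4116 + 0 + 24·21·30 = 19236.
Minimum: 7500 at k=1.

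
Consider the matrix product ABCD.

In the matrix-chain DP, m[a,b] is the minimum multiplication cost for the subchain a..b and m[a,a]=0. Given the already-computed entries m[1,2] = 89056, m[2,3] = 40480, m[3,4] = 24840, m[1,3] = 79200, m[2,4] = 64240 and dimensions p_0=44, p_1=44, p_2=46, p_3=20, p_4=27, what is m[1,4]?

m[1,4] = min over k∈[1,3] of m[1,k]+m[k+1,4]+p_{0}·p_k·p_{4}.
k=1: 0 + 64240 + 44·44·27 = 116512; k=2: 89056 + 24840 + 44·46·27 = 168544; k=3: 79200 + 0 + 44·20·27 = 102960.
Minimum: 102960 at k=3.

102960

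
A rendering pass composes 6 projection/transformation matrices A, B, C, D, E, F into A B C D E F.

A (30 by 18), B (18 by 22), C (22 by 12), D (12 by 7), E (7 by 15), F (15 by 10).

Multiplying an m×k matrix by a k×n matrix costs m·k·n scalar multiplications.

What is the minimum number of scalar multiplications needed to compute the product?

Adjacent pairs: AB = 30·18·22 = 11880; BC = 18·22·12 = 4752; CD = 22·12·7 = 1848; DE = 12·7·15 = 1260; EF = 7·15·10 = 1050.
Length 3: A..C: k=1: 0+4752+30·18·12=11232; k=2: 11880+0+30·22·12=19800 → min 11232 | B..D: k=2: 0+1848+18·22·7=4620; k=3: 4752+0+18·12·7=6264 → min 4620 | C..E: k=3: 0+1260+22·12·15=5220; k=4: 1848+0+22·7·15=4158 → min 4158 | D..F: k=4: 0+1050+12·7·10=1890; k=5: 1260+0+12·15·10=3060 → min 1890.
Length 4: A..D: k=1: 0+4620+30·18·7=8400; k=2: 11880+1848+30·22·7=18348; k=3: 11232+0+30·12·7=13752 → min 8400 | B..E: k=2: 0+4158+18·22·15=10098; k=3: 4752+1260+18·12·15=9252; k=4: 4620+0+18·7·15=6510 → min 6510 | C..F: k=3: 0+1890+22·12·10=4530; k=4: 1848+1050+22·7·10=4438; k=5: 4158+0+22·15·10=7458 → min 4438.
Length 5: A..E: k=1: 0+6510+30·18·15=14610; k=2: 11880+4158+30·22·15=25938; k=3: 11232+1260+30·12·15=17892; k=4: 8400+0+30·7·15=11550 → min 11550 | B..F: k=2: 0+4438+18·22·10=8398; k=3: 4752+1890+18·12·10=8802; k=4: 4620+1050+18·7·10=6930; k=5: 6510+0+18·15·10=9210 → min 6930.
Length 6: A..F: k=1: 0+6930+30·18·10=12330; k=2: 11880+4438+30·22·10=22918; k=3: 11232+1890+30·12·10=16722; k=4: 8400+1050+30·7·10=11550; k=5: 11550+0+30·15·10=16050 → min 11550.
Optimal order: ((A (B (C D))) (E F)) with cost 11550.

11550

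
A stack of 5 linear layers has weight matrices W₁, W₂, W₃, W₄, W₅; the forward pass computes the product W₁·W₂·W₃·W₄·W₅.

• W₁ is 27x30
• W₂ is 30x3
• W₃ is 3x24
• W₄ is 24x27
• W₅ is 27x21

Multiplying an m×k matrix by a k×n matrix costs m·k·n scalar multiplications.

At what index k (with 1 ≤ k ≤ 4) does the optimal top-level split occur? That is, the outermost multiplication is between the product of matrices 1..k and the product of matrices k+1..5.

Adjacent pairs: W₁W₂ = 27·30·3 = 2430; W₂W₃ = 30·3·24 = 2160; W₃W₄ = 3·24·27 = 1944; W₄W₅ = 24·27·21 = 13608.
Length 3: W₁..W₃: k=1: 0+2160+27·30·24=21600; k=2: 2430+0+27·3·24=4374 → min 4374 | W₂..W₄: k=2: 0+1944+30·3·27=4374; k=3: 2160+0+30·24·27=21600 → min 4374 | W₃..W₅: k=3: 0+13608+3·24·21=15120; k=4: 1944+0+3·27·21=3645 → min 3645.
Length 4: W₁..W₄: k=1: 0+4374+27·30·27=26244; k=2: 2430+1944+27·3·27=6561; k=3: 4374+0+27·24·27=21870 → min 6561 | W₂..W₅: k=2: 0+3645+30·3·21=5535; k=3: 2160+13608+30·24·21=30888; k=4: 4374+0+30·27·21=21384 → min 5535.
Top-level splits: k=1: (W₁..W₁)·(W₂..W₅) → 0+5535+27·30·21 = 22545; k=2: (W₁..W₂)·(W₃..W₅) → 2430+3645+27·3·21 = 7776; k=3: (W₁..W₃)·(W₄..W₅) → 4374+13608+27·24·21 = 31590; k=4: (W₁..W₄)·(W₅..W₅) → 6561+0+27·27·21 = 21870.
Best split is after W₂, i.e. k = 2.

2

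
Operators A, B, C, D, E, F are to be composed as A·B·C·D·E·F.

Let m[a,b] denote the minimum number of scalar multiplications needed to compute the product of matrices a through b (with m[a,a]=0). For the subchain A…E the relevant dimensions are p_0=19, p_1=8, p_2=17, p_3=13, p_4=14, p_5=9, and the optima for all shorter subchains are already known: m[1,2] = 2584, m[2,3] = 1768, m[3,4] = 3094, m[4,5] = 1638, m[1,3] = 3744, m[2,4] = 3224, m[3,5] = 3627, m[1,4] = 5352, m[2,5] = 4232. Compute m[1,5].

5600

m[1,5] = min over k∈[1,4] of m[1,k]+m[k+1,5]+p_{0}·p_k·p_{5}.
k=1: 0 + 4232 + 19·8·9 = 5600; k=2: 2584 + 3627 + 19·17·9 = 9118; k=3: 3744 + 1638 + 19·13·9 = 7605; k=4: 5352 + 0 + 19·14·9 = 7746.
Minimum: 5600 at k=1.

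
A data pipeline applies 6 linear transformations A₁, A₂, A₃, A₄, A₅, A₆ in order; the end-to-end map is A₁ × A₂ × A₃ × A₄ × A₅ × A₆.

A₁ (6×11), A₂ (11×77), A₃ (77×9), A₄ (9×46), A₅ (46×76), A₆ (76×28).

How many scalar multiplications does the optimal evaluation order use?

Adjacent pairs: A₁A₂ = 6·11·77 = 5082; A₂A₃ = 11·77·9 = 7623; A₃A₄ = 77·9·46 = 31878; A₄A₅ = 9·46·76 = 31464; A₅A₆ = 46·76·28 = 97888.
Length 3: A₁..A₃: k=1: 0+7623+6·11·9=8217; k=2: 5082+0+6·77·9=9240 → min 8217 | A₂..A₄: k=2: 0+31878+11·77·46=70840; k=3: 7623+0+11·9·46=12177 → min 12177 | A₃..A₅: k=3: 0+31464+77·9·76=84132; k=4: 31878+0+77·46·76=301070 → min 84132 | A₄..A₆: k=4: 0+97888+9·46·28=109480; k=5: 31464+0+9·76·28=50616 → min 50616.
Length 4: A₁..A₄: k=1: 0+12177+6·11·46=15213; k=2: 5082+31878+6·77·46=58212; k=3: 8217+0+6·9·46=10701 → min 10701 | A₂..A₅: k=2: 0+84132+11·77·76=148504; k=3: 7623+31464+11·9·76=46611; k=4: 12177+0+11·46·76=50633 → min 46611 | A₃..A₆: k=3: 0+50616+77·9·28=70020; k=4: 31878+97888+77·46·28=228942; k=5: 84132+0+77·76·28=247988 → min 70020.
Length 5: A₁..A₅: k=1: 0+46611+6·11·76=51627; k=2: 5082+84132+6·77·76=124326; k=3: 8217+31464+6·9·76=43785; k=4: 10701+0+6·46·76=31677 → min 31677 | A₂..A₆: k=2: 0+70020+11·77·28=93736; k=3: 7623+50616+11·9·28=61011; k=4: 12177+97888+11·46·28=124233; k=5: 46611+0+11·76·28=70019 → min 61011.
Length 6: A₁..A₆: k=1: 0+61011+6·11·28=62859; k=2: 5082+70020+6·77·28=88038; k=3: 8217+50616+6·9·28=60345; k=4: 10701+97888+6·46·28=116317; k=5: 31677+0+6·76·28=44445 → min 44445.
Optimal order: ((((A₁ × (A₂ × A₃)) × A₄) × A₅) × A₆) with cost 44445.

44445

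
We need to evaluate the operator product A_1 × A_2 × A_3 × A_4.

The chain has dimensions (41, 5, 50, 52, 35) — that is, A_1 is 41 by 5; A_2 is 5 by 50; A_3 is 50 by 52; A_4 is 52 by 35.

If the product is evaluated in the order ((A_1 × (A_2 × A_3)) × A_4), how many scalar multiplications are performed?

(A_2 × A_3): 5×50 by 50×52 → 5×52, cost 5·50·52 = 13000
(A_1 × (A_2 × A_3)): 41×5 by 5×52 → 41×52, cost 41·5·52 = 10660; cumulative 23660
((A_1 × (A_2 × A_3)) × A_4): 41×52 by 52×35 → 41×35, cost 41·52·35 = 74620; cumulative 98280
Total: 98280 scalar multiplications.

98280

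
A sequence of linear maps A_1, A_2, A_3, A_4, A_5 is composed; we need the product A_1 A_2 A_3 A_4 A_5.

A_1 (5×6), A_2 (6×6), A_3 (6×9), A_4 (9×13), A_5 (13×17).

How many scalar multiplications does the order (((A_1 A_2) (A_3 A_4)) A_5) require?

2377

(A_1 A_2): 5×6 by 6×6 → 5×6, cost 5·6·6 = 180
(A_3 A_4): 6×9 by 9×13 → 6×13, cost 6·9·13 = 702
((A_1 A_2) (A_3 A_4)): 5×6 by 6×13 → 5×13, cost 5·6·13 = 390; cumulative 1272
(((A_1 A_2) (A_3 A_4)) A_5): 5×13 by 13×17 → 5×17, cost 5·13·17 = 1105; cumulative 2377
Total: 2377 scalar multiplications.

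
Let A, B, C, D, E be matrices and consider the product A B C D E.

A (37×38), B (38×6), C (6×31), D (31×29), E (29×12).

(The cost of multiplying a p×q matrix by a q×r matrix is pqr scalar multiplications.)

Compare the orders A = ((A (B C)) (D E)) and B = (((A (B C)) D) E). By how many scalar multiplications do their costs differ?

21587

Order A = ((A (B C)) (D E)): (B C): 38×6 by 6×31 → 38×31, cost 38·6·31 = 7068; (A (B C)): 37×38 by 38×31 → 37×31, cost 37·38·31 = 43586; cumulative 50654; (D E): 31×29 by 29×12 → 31×12, cost 31·29·12 = 10788; ((A (B C)) (D E)): 37×31 by 31×12 → 37×12, cost 37·31·12 = 13764; cumulative 75206. Total 75206.
Order B = (((A (B C)) D) E): (B C): 38×6 by 6×31 → 38×31, cost 38·6·31 = 7068; (A (B C)): 37×38 by 38×31 → 37×31, cost 37·38·31 = 43586; cumulative 50654; ((A (B C)) D): 37×31 by 31×29 → 37×29, cost 37·31·29 = 33263; cumulative 83917; (((A (B C)) D) E): 37×29 by 29×12 → 37×12, cost 37·29·12 = 12876; cumulative 96793. Total 96793.
Difference: |75206 − 96793| = 21587.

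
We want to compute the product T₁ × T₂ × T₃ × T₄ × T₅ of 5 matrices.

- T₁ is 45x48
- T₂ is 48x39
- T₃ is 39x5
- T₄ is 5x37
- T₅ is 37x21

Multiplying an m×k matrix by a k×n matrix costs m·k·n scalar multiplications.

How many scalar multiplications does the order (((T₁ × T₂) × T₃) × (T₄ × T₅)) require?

(T₁ × T₂): 45×48 by 48×39 → 45×39, cost 45·48·39 = 84240
((T₁ × T₂) × T₃): 45×39 by 39×5 → 45×5, cost 45·39·5 = 8775; cumulative 93015
(T₄ × T₅): 5×37 by 37×21 → 5×21, cost 5·37·21 = 3885
(((T₁ × T₂) × T₃) × (T₄ × T₅)): 45×5 by 5×21 → 45×21, cost 45·5·21 = 4725; cumulative 101625
Total: 101625 scalar multiplications.

101625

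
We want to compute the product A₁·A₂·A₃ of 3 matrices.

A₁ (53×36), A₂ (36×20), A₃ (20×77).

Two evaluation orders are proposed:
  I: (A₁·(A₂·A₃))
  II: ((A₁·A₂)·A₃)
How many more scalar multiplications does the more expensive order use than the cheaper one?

82576

Order I = (A₁·(A₂·A₃)): (A₂·A₃): 36×20 by 20×77 → 36×77, cost 36·20·77 = 55440; (A₁·(A₂·A₃)): 53×36 by 36×77 → 53×77, cost 53·36·77 = 146916; cumulative 202356. Total 202356.
Order II = ((A₁·A₂)·A₃): (A₁·A₂): 53×36 by 36×20 → 53×20, cost 53·36·20 = 38160; ((A₁·A₂)·A₃): 53×20 by 20×77 → 53×77, cost 53·20·77 = 81620; cumulative 119780. Total 119780.
Difference: |202356 − 119780| = 82576.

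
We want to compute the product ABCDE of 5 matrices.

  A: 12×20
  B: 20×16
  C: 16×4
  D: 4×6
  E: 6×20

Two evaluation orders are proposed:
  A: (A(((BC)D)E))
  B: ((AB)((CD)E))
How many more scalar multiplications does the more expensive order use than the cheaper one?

Order A = (A(((BC)D)E)): (BC): 20×16 by 16×4 → 20×4, cost 20·16·4 = 1280; ((BC)D): 20×4 by 4×6 → 20×6, cost 20·4·6 = 480; cumulative 1760; (((BC)D)E): 20×6 by 6×20 → 20×20, cost 20·6·20 = 2400; cumulative 4160; (A(((BC)D)E)): 12×20 by 20×20 → 12×20, cost 12·20·20 = 4800; cumulative 8960. Total 8960.
Order B = ((AB)((CD)E)): (AB): 12×20 by 20×16 → 12×16, cost 12·20·16 = 3840; (CD): 16×4 by 4×6 → 16×6, cost 16·4·6 = 384; ((CD)E): 16×6 by 6×20 → 16×20, cost 16·6·20 = 1920; cumulative 2304; ((AB)((CD)E)): 12×16 by 16×20 → 12×20, cost 12·16·20 = 3840; cumulative 9984. Total 9984.
Difference: |8960 − 9984| = 1024.

1024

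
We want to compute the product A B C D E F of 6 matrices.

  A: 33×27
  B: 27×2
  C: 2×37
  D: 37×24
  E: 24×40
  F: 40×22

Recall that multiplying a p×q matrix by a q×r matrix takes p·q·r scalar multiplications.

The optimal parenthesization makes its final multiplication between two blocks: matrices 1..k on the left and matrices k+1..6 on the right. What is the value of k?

2

Adjacent pairs: AB = 33·27·2 = 1782; BC = 27·2·37 = 1998; CD = 2·37·24 = 1776; DE = 37·24·40 = 35520; EF = 24·40·22 = 21120.
Length 3: A..C: k=1: 0+1998+33·27·37=34965; k=2: 1782+0+33·2·37=4224 → min 4224 | B..D: k=2: 0+1776+27·2·24=3072; k=3: 1998+0+27·37·24=25974 → min 3072 | C..E: k=3: 0+35520+2·37·40=38480; k=4: 1776+0+2·24·40=3696 → min 3696 | D..F: k=4: 0+21120+37·24·22=40656; k=5: 35520+0+37·40·22=68080 → min 40656.
Length 4: A..D: k=1: 0+3072+33·27·24=24456; k=2: 1782+1776+33·2·24=5142; k=3: 4224+0+33·37·24=33528 → min 5142 | B..E: k=2: 0+3696+27·2·40=5856; k=3: 1998+35520+27·37·40=77478; k=4: 3072+0+27·24·40=28992 → min 5856 | C..F: k=3: 0+40656+2·37·22=42284; k=4: 1776+21120+2·24·22=23952; k=5: 3696+0+2·40·22=5456 → min 5456.
Length 5: A..E: k=1: 0+5856+33·27·40=41496; k=2: 1782+3696+33·2·40=8118; k=3: 4224+35520+33·37·40=88584; k=4: 5142+0+33·24·40=36822 → min 8118 | B..F: k=2: 0+5456+27·2·22=6644; k=3: 1998+40656+27·37·22=64632; k=4: 3072+21120+27·24·22=38448; k=5: 5856+0+27·40·22=29616 → min 6644.
Top-level splits: k=1: (A..A)·(B..F) → 0+6644+33·27·22 = 26246; k=2: (A..B)·(C..F) → 1782+5456+33·2·22 = 8690; k=3: (A..C)·(D..F) → 4224+40656+33·37·22 = 71742; k=4: (A..D)·(E..F) → 5142+21120+33·24·22 = 43686; k=5: (A..E)·(F..F) → 8118+0+33·40·22 = 37158.
Best split is after B, i.e. k = 2.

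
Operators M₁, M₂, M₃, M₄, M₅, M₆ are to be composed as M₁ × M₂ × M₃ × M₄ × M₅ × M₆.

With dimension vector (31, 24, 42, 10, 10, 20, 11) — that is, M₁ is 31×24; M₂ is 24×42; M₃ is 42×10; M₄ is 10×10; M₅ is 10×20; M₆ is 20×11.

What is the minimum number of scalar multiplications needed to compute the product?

Adjacent pairs: M₁M₂ = 31·24·42 = 31248; M₂M₃ = 24·42·10 = 10080; M₃M₄ = 42·10·10 = 4200; M₄M₅ = 10·10·20 = 2000; M₅M₆ = 10·20·11 = 2200.
Length 3: M₁..M₃: k=1: 0+10080+31·24·10=17520; k=2: 31248+0+31·42·10=44268 → min 17520 | M₂..M₄: k=2: 0+4200+24·42·10=14280; k=3: 10080+0+24·10·10=12480 → min 12480 | M₃..M₅: k=3: 0+2000+42·10·20=10400; k=4: 4200+0+42·10·20=12600 → min 10400 | M₄..M₆: k=4: 0+2200+10·10·11=3300; k=5: 2000+0+10·20·11=4200 → min 3300.
Length 4: M₁..M₄: k=1: 0+12480+31·24·10=19920; k=2: 31248+4200+31·42·10=48468; k=3: 17520+0+31·10·10=20620 → min 19920 | M₂..M₅: k=2: 0+10400+24·42·20=30560; k=3: 10080+2000+24·10·20=16880; k=4: 12480+0+24·10·20=17280 → min 16880 | M₃..M₆: k=3: 0+3300+42·10·11=7920; k=4: 4200+2200+42·10·11=11020; k=5: 10400+0+42·20·11=19640 → min 7920.
Length 5: M₁..M₅: k=1: 0+16880+31·24·20=31760; k=2: 31248+10400+31·42·20=67688; k=3: 17520+2000+31·10·20=25720; k=4: 19920+0+31·10·20=26120 → min 25720 | M₂..M₆: k=2: 0+7920+24·42·11=19008; k=3: 10080+3300+24·10·11=16020; k=4: 12480+2200+24·10·11=17320; k=5: 16880+0+24·20·11=22160 → min 16020.
Length 6: M₁..M₆: k=1: 0+16020+31·24·11=24204; k=2: 31248+7920+31·42·11=53490; k=3: 17520+3300+31·10·11=24230; k=4: 19920+2200+31·10·11=25530; k=5: 25720+0+31·20·11=32540 → min 24204.
Optimal order: (M₁ × ((M₂ × M₃) × (M₄ × (M₅ × M₆)))) with cost 24204.

24204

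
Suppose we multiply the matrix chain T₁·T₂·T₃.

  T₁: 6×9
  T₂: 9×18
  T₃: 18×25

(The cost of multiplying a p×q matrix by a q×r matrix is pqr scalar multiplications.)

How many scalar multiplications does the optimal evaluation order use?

3672

Order (T₁·(T₂·T₃)): (T₂·T₃): 9×18 by 18×25 → 9×25, cost 9·18·25 = 4050; (T₁·(T₂·T₃)): 6×9 by 9×25 → 6×25, cost 6·9·25 = 1350; cumulative 5400. Total 5400.
Order ((T₁·T₂)·T₃): (T₁·T₂): 6×9 by 9×18 → 6×18, cost 6·9·18 = 972; ((T₁·T₂)·T₃): 6×18 by 18×25 → 6×25, cost 6·18·25 = 2700; cumulative 3672. Total 3672.
Minimum: 3672.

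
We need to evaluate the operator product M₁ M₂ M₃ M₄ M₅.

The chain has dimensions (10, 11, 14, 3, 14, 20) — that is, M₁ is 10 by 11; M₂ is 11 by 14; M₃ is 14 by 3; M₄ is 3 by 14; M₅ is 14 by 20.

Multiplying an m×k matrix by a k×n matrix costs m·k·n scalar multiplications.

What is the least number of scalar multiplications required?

Adjacent pairs: M₁M₂ = 10·11·14 = 1540; M₂M₃ = 11·14·3 = 462; M₃M₄ = 14·3·14 = 588; M₄M₅ = 3·14·20 = 840.
Length 3: M₁..M₃: k=1: 0+462+10·11·3=792; k=2: 1540+0+10·14·3=1960 → min 792 | M₂..M₄: k=2: 0+588+11·14·14=2744; k=3: 462+0+11·3·14=924 → min 924 | M₃..M₅: k=3: 0+840+14·3·20=1680; k=4: 588+0+14·14·20=4508 → min 1680.
Length 4: M₁..M₄: k=1: 0+924+10·11·14=2464; k=2: 1540+588+10·14·14=4088; k=3: 792+0+10·3·14=1212 → min 1212 | M₂..M₅: k=2: 0+1680+11·14·20=4760; k=3: 462+840+11·3·20=1962; k=4: 924+0+11·14·20=4004 → min 1962.
Length 5: M₁..M₅: k=1: 0+1962+10·11·20=4162; k=2: 1540+1680+10·14·20=6020; k=3: 792+840+10·3·20=2232; k=4: 1212+0+10·14·20=4012 → min 2232.
Optimal order: ((M₁ (M₂ M₃)) (M₄ M₅)) with cost 2232.

2232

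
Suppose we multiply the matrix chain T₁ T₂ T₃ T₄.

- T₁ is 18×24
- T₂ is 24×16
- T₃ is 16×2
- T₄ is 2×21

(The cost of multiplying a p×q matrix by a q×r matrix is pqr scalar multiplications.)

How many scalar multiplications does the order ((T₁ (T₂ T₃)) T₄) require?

2388

(T₂ T₃): 24×16 by 16×2 → 24×2, cost 24·16·2 = 768
(T₁ (T₂ T₃)): 18×24 by 24×2 → 18×2, cost 18·24·2 = 864; cumulative 1632
((T₁ (T₂ T₃)) T₄): 18×2 by 2×21 → 18×21, cost 18·2·21 = 756; cumulative 2388
Total: 2388 scalar multiplications.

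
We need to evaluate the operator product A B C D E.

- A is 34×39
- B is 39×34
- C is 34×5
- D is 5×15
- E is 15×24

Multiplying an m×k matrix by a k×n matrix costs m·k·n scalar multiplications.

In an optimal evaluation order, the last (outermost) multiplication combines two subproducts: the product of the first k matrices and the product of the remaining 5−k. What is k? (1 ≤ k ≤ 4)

3

Adjacent pairs: AB = 34·39·34 = 45084; BC = 39·34·5 = 6630; CD = 34·5·15 = 2550; DE = 5·15·24 = 1800.
Length 3: A..C: k=1: 0+6630+34·39·5=13260; k=2: 45084+0+34·34·5=50864 → min 13260 | B..D: k=2: 0+2550+39·34·15=22440; k=3: 6630+0+39·5·15=9555 → min 9555 | C..E: k=3: 0+1800+34·5·24=5880; k=4: 2550+0+34·15·24=14790 → min 5880.
Length 4: A..D: k=1: 0+9555+34·39·15=29445; k=2: 45084+2550+34·34·15=64974; k=3: 13260+0+34·5·15=15810 → min 15810 | B..E: k=2: 0+5880+39·34·24=37704; k=3: 6630+1800+39·5·24=13110; k=4: 9555+0+39·15·24=23595 → min 13110.
Top-level splits: k=1: (A..A)·(B..E) → 0+13110+34·39·24 = 44934; k=2: (A..B)·(C..E) → 45084+5880+34·34·24 = 78708; k=3: (A..C)·(D..E) → 13260+1800+34·5·24 = 19140; k=4: (A..D)·(E..E) → 15810+0+34·15·24 = 28050.
Best split is after C, i.e. k = 3.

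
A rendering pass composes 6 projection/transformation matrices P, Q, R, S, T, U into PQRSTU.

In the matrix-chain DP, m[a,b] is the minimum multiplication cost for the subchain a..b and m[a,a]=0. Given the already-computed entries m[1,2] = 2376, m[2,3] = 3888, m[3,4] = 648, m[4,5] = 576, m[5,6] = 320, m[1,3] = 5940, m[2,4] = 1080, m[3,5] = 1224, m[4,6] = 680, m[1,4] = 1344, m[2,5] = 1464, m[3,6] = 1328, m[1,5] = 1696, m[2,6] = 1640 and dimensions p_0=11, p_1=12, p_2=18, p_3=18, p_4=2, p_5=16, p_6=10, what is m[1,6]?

m[1,6] = min over k∈[1,5] of m[1,k]+m[k+1,6]+p_{0}·p_k·p_{6}.
k=1: 0 + 1640 + 11·12·10 = 2960; k=2: 2376 + 1328 + 11·18·10 = 5684; k=3: 5940 + 680 + 11·18·10 = 8600; k=4: 1344 + 320 + 11·2·10 = 1884; k=5: 1696 + 0 + 11·16·10 = 3456.
Minimum: 1884 at k=4.

1884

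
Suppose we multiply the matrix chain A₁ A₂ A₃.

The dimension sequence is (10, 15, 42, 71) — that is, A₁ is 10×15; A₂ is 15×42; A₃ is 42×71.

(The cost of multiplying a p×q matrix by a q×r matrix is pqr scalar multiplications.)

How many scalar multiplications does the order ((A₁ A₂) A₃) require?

(A₁ A₂): 10×15 by 15×42 → 10×42, cost 10·15·42 = 6300
((A₁ A₂) A₃): 10×42 by 42×71 → 10×71, cost 10·42·71 = 29820; cumulative 36120
Total: 36120 scalar multiplications.

36120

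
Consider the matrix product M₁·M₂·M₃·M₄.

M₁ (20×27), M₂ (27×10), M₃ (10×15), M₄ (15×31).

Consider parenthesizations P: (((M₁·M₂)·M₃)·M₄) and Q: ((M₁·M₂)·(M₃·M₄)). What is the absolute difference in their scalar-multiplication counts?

Order P = (((M₁·M₂)·M₃)·M₄): (M₁·M₂): 20×27 by 27×10 → 20×10, cost 20·27·10 = 5400; ((M₁·M₂)·M₃): 20×10 by 10×15 → 20×15, cost 20·10·15 = 3000; cumulative 8400; (((M₁·M₂)·M₃)·M₄): 20×15 by 15×31 → 20×31, cost 20·15·31 = 9300; cumulative 17700. Total 17700.
Order Q = ((M₁·M₂)·(M₃·M₄)): (M₁·M₂): 20×27 by 27×10 → 20×10, cost 20·27·10 = 5400; (M₃·M₄): 10×15 by 15×31 → 10×31, cost 10·15·31 = 4650; ((M₁·M₂)·(M₃·M₄)): 20×10 by 10×31 → 20×31, cost 20·10·31 = 6200; cumulative 16250. Total 16250.
Difference: |17700 − 16250| = 1450.

1450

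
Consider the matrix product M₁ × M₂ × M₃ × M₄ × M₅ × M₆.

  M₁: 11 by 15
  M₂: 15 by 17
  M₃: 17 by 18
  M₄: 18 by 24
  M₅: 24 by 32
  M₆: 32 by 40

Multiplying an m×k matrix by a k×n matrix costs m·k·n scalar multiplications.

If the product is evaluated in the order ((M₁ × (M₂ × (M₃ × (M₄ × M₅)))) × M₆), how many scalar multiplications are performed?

(M₄ × M₅): 18×24 by 24×32 → 18×32, cost 18·24·32 = 13824
(M₃ × (M₄ × M₅)): 17×18 by 18×32 → 17×32, cost 17·18·32 = 9792; cumulative 23616
(M₂ × (M₃ × (M₄ × M₅))): 15×17 by 17×32 → 15×32, cost 15·17·32 = 8160; cumulative 31776
(M₁ × (M₂ × (M₃ × (M₄ × M₅)))): 11×15 by 15×32 → 11×32, cost 11·15·32 = 5280; cumulative 37056
((M₁ × (M₂ × (M₃ × (M₄ × M₅)))) × M₆): 11×32 by 32×40 → 11×40, cost 11·32·40 = 14080; cumulative 51136
Total: 51136 scalar multiplications.

51136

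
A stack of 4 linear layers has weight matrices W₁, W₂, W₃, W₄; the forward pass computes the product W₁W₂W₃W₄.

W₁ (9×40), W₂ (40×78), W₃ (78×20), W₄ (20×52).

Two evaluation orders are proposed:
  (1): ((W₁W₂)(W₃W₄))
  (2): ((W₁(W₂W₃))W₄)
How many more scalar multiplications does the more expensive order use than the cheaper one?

Order (1) = ((W₁W₂)(W₃W₄)): (W₁W₂): 9×40 by 40×78 → 9×78, cost 9·40·78 = 28080; (W₃W₄): 78×20 by 20×52 → 78×52, cost 78·20·52 = 81120; ((W₁W₂)(W₃W₄)): 9×78 by 78×52 → 9×52, cost 9·78·52 = 36504; cumulative 145704. Total 145704.
Order (2) = ((W₁(W₂W₃))W₄): (W₂W₃): 40×78 by 78×20 → 40×20, cost 40·78·20 = 62400; (W₁(W₂W₃)): 9×40 by 40×20 → 9×20, cost 9·40·20 = 7200; cumulative 69600; ((W₁(W₂W₃))W₄): 9×20 by 20×52 → 9×52, cost 9·20·52 = 9360; cumulative 78960. Total 78960.
Difference: |145704 − 78960| = 66744.

66744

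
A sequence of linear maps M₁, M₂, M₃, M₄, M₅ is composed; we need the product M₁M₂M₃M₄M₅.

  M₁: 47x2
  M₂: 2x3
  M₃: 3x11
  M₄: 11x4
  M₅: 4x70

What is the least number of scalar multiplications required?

Adjacent pairs: M₁M₂ = 47·2·3 = 282; M₂M₃ = 2·3·11 = 66; M₃M₄ = 3·11·4 = 132; M₄M₅ = 11·4·70 = 3080.
Length 3: M₁..M₃: k=1: 0+66+47·2·11=1100; k=2: 282+0+47·3·11=1833 → min 1100 | M₂..M₄: k=2: 0+132+2·3·4=156; k=3: 66+0+2·11·4=154 → min 154 | M₃..M₅: k=3: 0+3080+3·11·70=5390; k=4: 132+0+3·4·70=972 → min 972.
Length 4: M₁..M₄: k=1: 0+154+47·2·4=530; k=2: 282+132+47·3·4=978; k=3: 1100+0+47·11·4=3168 → min 530 | M₂..M₅: k=2: 0+972+2·3·70=1392; k=3: 66+3080+2·11·70=4686; k=4: 154+0+2·4·70=714 → min 714.
Length 5: M₁..M₅: k=1: 0+714+47·2·70=7294; k=2: 282+972+47·3·70=11124; k=3: 1100+3080+47·11·70=40370; k=4: 530+0+47·4·70=13690 → min 7294.
Optimal order: (M₁(((M₂M₃)M₄)M₅)) with cost 7294.

7294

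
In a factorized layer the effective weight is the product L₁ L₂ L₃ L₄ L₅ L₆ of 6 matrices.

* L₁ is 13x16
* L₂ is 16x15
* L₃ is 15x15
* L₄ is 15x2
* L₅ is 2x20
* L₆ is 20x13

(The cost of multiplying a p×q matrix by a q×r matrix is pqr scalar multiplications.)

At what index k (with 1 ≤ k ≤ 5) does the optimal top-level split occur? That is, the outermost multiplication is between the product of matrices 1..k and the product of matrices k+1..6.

4

Adjacent pairs: L₁L₂ = 13·16·15 = 3120; L₂L₃ = 16·15·15 = 3600; L₃L₄ = 15·15·2 = 450; L₄L₅ = 15·2·20 = 600; L₅L₆ = 2·20·13 = 520.
Length 3: L₁..L₃: k=1: 0+3600+13·16·15=6720; k=2: 3120+0+13·15·15=6045 → min 6045 | L₂..L₄: k=2: 0+450+16·15·2=930; k=3: 3600+0+16·15·2=4080 → min 930 | L₃..L₅: k=3: 0+600+15·15·20=5100; k=4: 450+0+15·2·20=1050 → min 1050 | L₄..L₆: k=4: 0+520+15·2·13=910; k=5: 600+0+15·20·13=4500 → min 910.
Length 4: L₁..L₄: k=1: 0+930+13·16·2=1346; k=2: 3120+450+13·15·2=3960; k=3: 6045+0+13·15·2=6435 → min 1346 | L₂..L₅: k=2: 0+1050+16·15·20=5850; k=3: 3600+600+16·15·20=9000; k=4: 930+0+16·2·20=1570 → min 1570 | L₃..L₆: k=3: 0+910+15·15·13=3835; k=4: 450+520+15·2·13=1360; k=5: 1050+0+15·20·13=4950 → min 1360.
Length 5: L₁..L₅: k=1: 0+1570+13·16·20=5730; k=2: 3120+1050+13·15·20=8070; k=3: 6045+600+13·15·20=10545; k=4: 1346+0+13·2·20=1866 → min 1866 | L₂..L₆: k=2: 0+1360+16·15·13=4480; k=3: 3600+910+16·15·13=7630; k=4: 930+520+16·2·13=1866; k=5: 1570+0+16·20·13=5730 → min 1866.
Top-level splits: k=1: (L₁..L₁)·(L₂..L₆) → 0+1866+13·16·13 = 4570; k=2: (L₁..L₂)·(L₃..L₆) → 3120+1360+13·15·13 = 7015; k=3: (L₁..L₃)·(L₄..L₆) → 6045+910+13·15·13 = 9490; k=4: (L₁..L₄)·(L₅..L₆) → 1346+520+13·2·13 = 2204; k=5: (L₁..L₅)·(L₆..L₆) → 1866+0+13·20·13 = 5246.
Best split is after L₄, i.e. k = 4.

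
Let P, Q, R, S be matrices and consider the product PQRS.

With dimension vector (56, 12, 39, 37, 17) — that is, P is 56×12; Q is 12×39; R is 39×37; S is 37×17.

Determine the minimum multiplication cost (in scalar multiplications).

36288

Adjacent pairs: PQ = 56·12·39 = 26208; QR = 12·39·37 = 17316; RS = 39·37·17 = 24531.
Length 3: P..R: k=1: 0+17316+56·12·37=42180; k=2: 26208+0+56·39·37=107016 → min 42180 | Q..S: k=2: 0+24531+12·39·17=32487; k=3: 17316+0+12·37·17=24864 → min 24864.
Length 4: P..S: k=1: 0+24864+56·12·17=36288; k=2: 26208+24531+56·39·17=87867; k=3: 42180+0+56·37·17=77404 → min 36288.
Optimal order: (P((QR)S)) with cost 36288.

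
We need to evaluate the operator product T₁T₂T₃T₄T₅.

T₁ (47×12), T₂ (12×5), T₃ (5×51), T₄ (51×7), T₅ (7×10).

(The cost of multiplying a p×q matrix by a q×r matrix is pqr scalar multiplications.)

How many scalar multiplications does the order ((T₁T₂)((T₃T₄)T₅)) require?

(T₁T₂): 47×12 by 12×5 → 47×5, cost 47·12·5 = 2820
(T₃T₄): 5×51 by 51×7 → 5×7, cost 5·51·7 = 1785
((T₃T₄)T₅): 5×7 by 7×10 → 5×10, cost 5·7·10 = 350; cumulative 2135
((T₁T₂)((T₃T₄)T₅)): 47×5 by 5×10 → 47×10, cost 47·5·10 = 2350; cumulative 7305
Total: 7305 scalar multiplications.

7305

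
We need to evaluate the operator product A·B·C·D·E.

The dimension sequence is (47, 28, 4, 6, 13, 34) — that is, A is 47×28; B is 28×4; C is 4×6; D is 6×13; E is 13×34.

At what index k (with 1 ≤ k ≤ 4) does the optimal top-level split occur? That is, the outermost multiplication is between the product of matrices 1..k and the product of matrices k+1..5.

Adjacent pairs: AB = 47·28·4 = 5264; BC = 28·4·6 = 672; CD = 4·6·13 = 312; DE = 6·13·34 = 2652.
Length 3: A..C: k=1: 0+672+47·28·6=8568; k=2: 5264+0+47·4·6=6392 → min 6392 | B..D: k=2: 0+312+28·4·13=1768; k=3: 672+0+28·6·13=2856 → min 1768 | C..E: k=3: 0+2652+4·6·34=3468; k=4: 312+0+4·13·34=2080 → min 2080.
Length 4: A..D: k=1: 0+1768+47·28·13=18876; k=2: 5264+312+47·4·13=8020; k=3: 6392+0+47·6·13=10058 → min 8020 | B..E: k=2: 0+2080+28·4·34=5888; k=3: 672+2652+28·6·34=9036; k=4: 1768+0+28·13·34=14144 → min 5888.
Top-level splits: k=1: (A..A)·(B..E) → 0+5888+47·28·34 = 50632; k=2: (A..B)·(C..E) → 5264+2080+47·4·34 = 13736; k=3: (A..C)·(D..E) → 6392+2652+47·6·34 = 18632; k=4: (A..D)·(E..E) → 8020+0+47·13·34 = 28794.
Best split is after B, i.e. k = 2.

2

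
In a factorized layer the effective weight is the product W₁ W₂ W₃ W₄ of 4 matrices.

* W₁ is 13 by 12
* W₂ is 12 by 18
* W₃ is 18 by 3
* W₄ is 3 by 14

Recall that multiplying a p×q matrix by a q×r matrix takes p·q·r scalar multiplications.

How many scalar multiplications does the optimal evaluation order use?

Adjacent pairs: W₁W₂ = 13·12·18 = 2808; W₂W₃ = 12·18·3 = 648; W₃W₄ = 18·3·14 = 756.
Length 3: W₁..W₃: k=1: 0+648+13·12·3=1116; k=2: 2808+0+13·18·3=3510 → min 1116 | W₂..W₄: k=2: 0+756+12·18·14=3780; k=3: 648+0+12·3·14=1152 → min 1152.
Length 4: W₁..W₄: k=1: 0+1152+13·12·14=3336; k=2: 2808+756+13·18·14=6840; k=3: 1116+0+13·3·14=1662 → min 1662.
Optimal order: ((W₁ (W₂ W₃)) W₄) with cost 1662.

1662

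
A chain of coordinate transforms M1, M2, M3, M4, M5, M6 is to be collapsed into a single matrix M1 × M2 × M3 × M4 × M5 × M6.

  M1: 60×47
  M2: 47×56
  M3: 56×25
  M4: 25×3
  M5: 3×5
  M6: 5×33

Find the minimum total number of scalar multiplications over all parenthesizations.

26991

Adjacent pairs: M1M2 = 60·47·56 = 157920; M2M3 = 47·56·25 = 65800; M3M4 = 56·25·3 = 4200; M4M5 = 25·3·5 = 375; M5M6 = 3·5·33 = 495.
Length 3: M1..M3: k=1: 0+65800+60·47·25=136300; k=2: 157920+0+60·56·25=241920 → min 136300 | M2..M4: k=2: 0+4200+47·56·3=12096; k=3: 65800+0+47·25·3=69325 → min 12096 | M3..M5: k=3: 0+375+56·25·5=7375; k=4: 4200+0+56·3·5=5040 → min 5040 | M4..M6: k=4: 0+495+25·3·33=2970; k=5: 375+0+25·5·33=4500 → min 2970.
Length 4: M1..M4: k=1: 0+12096+60·47·3=20556; k=2: 157920+4200+60·56·3=172200; k=3: 136300+0+60·25·3=140800 → min 20556 | M2..M5: k=2: 0+5040+47·56·5=18200; k=3: 65800+375+47·25·5=72050; k=4: 12096+0+47·3·5=12801 → min 12801 | M3..M6: k=3: 0+2970+56·25·33=49170; k=4: 4200+495+56·3·33=10239; k=5: 5040+0+56·5·33=14280 → min 10239.
Length 5: M1..M5: k=1: 0+12801+60·47·5=26901; k=2: 157920+5040+60·56·5=179760; k=3: 136300+375+60·25·5=144175; k=4: 20556+0+60·3·5=21456 → min 21456 | M2..M6: k=2: 0+10239+47·56·33=97095; k=3: 65800+2970+47·25·33=107545; k=4: 12096+495+47·3·33=17244; k=5: 12801+0+47·5·33=20556 → min 17244.
Length 6: M1..M6: k=1: 0+17244+60·47·33=110304; k=2: 157920+10239+60·56·33=279039; k=3: 136300+2970+60·25·33=188770; k=4: 20556+495+60·3·33=26991; k=5: 21456+0+60·5·33=31356 → min 26991.
Optimal order: ((M1 × (M2 × (M3 × M4))) × (M5 × M6)) with cost 26991.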